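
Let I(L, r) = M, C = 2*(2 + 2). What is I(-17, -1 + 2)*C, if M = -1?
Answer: -8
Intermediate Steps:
C = 8 (C = 2*4 = 8)
I(L, r) = -1
I(-17, -1 + 2)*C = -1*8 = -8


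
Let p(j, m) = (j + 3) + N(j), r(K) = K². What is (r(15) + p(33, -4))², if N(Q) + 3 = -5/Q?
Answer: 72403081/1089 ≈ 66486.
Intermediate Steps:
N(Q) = -3 - 5/Q
p(j, m) = j - 5/j (p(j, m) = (j + 3) + (-3 - 5/j) = (3 + j) + (-3 - 5/j) = j - 5/j)
(r(15) + p(33, -4))² = (15² + (33 - 5/33))² = (225 + (33 - 5*1/33))² = (225 + (33 - 5/33))² = (225 + 1084/33)² = (8509/33)² = 72403081/1089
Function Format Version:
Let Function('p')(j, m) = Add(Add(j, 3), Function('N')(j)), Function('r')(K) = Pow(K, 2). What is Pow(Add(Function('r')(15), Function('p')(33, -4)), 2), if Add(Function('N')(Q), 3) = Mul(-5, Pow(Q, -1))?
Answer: Rational(72403081, 1089) ≈ 66486.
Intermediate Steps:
Function('N')(Q) = Add(-3, Mul(-5, Pow(Q, -1)))
Function('p')(j, m) = Add(j, Mul(-5, Pow(j, -1))) (Function('p')(j, m) = Add(Add(j, 3), Add(-3, Mul(-5, Pow(j, -1)))) = Add(Add(3, j), Add(-3, Mul(-5, Pow(j, -1)))) = Add(j, Mul(-5, Pow(j, -1))))
Pow(Add(Function('r')(15), Function('p')(33, -4)), 2) = Pow(Add(Pow(15, 2), Add(33, Mul(-5, Pow(33, -1)))), 2) = Pow(Add(225, Add(33, Mul(-5, Rational(1, 33)))), 2) = Pow(Add(225, Add(33, Rational(-5, 33))), 2) = Pow(Add(225, Rational(1084, 33)), 2) = Pow(Rational(8509, 33), 2) = Rational(72403081, 1089)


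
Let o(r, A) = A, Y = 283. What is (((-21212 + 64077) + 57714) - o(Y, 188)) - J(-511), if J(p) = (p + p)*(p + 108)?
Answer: -311475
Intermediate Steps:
J(p) = 2*p*(108 + p) (J(p) = (2*p)*(108 + p) = 2*p*(108 + p))
(((-21212 + 64077) + 57714) - o(Y, 188)) - J(-511) = (((-21212 + 64077) + 57714) - 1*188) - 2*(-511)*(108 - 511) = ((42865 + 57714) - 188) - 2*(-511)*(-403) = (100579 - 188) - 1*411866 = 100391 - 411866 = -311475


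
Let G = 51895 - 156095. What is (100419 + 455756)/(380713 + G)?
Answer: 556175/276513 ≈ 2.0114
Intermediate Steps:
G = -104200
(100419 + 455756)/(380713 + G) = (100419 + 455756)/(380713 - 104200) = 556175/276513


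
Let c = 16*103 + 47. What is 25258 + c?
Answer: 26953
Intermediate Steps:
c = 1695 (c = 1648 + 47 = 1695)
25258 + c = 25258 + 1695 = 26953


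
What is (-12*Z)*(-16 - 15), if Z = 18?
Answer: 6696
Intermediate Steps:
(-12*Z)*(-16 - 15) = (-12*18)*(-16 - 15) = -216*(-31) = 6696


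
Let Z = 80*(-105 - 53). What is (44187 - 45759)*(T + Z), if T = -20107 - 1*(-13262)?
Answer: 30630420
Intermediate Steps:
T = -6845 (T = -20107 + 13262 = -6845)
Z = -12640 (Z = 80*(-158) = -12640)
(44187 - 45759)*(T + Z) = (44187 - 45759)*(-6845 - 12640) = -1572*(-19485) = 30630420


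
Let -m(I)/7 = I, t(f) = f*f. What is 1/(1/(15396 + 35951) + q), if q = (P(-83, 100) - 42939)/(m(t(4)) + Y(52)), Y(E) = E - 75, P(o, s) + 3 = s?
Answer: 6931845/2199808309 ≈ 0.0031511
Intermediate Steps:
t(f) = f²
P(o, s) = -3 + s
Y(E) = -75 + E
m(I) = -7*I
q = 42842/135 (q = ((-3 + 100) - 42939)/(-7*4² + (-75 + 52)) = (97 - 42939)/(-7*16 - 23) = -42842/(-112 - 23) = -42842/(-135) = -42842*(-1/135) = 42842/135 ≈ 317.35)
1/(1/(15396 + 35951) + q) = 1/(1/(15396 + 35951) + 42842/135) = 1/(1/51347 + 42842/135) = 1/(2199808309/6931845) = 6931845/2199808309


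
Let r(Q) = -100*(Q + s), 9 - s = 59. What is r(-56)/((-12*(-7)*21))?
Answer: 2650/441 ≈ 6.0091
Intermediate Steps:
s = -50 (s = 9 - 1*59 = 9 - 59 = -50)
r(Q) = 5000 - 100*Q (r(Q) = -100*(Q - 50) = -100*(-50 + Q) = 5000 - 100*Q)
r(-56)/((-12*(-7)*21)) = (5000 - 100*(-56))/((-12*(-7)*21)) = (5000 + 5600)/((84*21)) = 10600/1764 = 10600*(1/1764) = 2650/441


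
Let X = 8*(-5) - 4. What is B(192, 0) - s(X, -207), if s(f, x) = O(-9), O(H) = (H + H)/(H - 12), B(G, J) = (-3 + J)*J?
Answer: -6/7 ≈ -0.85714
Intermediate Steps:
B(G, J) = J*(-3 + J)
O(H) = 2*H/(-12 + H) (O(H) = (2*H)/(-12 + H) = 2*H/(-12 + H))
X = -44 (X = -40 - 4 = -44)
s(f, x) = 6/7 (s(f, x) = 2*(-9)/(-12 - 9) = 2*(-9)/(-21) = 2*(-9)*(-1/21) = 6/7)
B(192, 0) - s(X, -207) = 0*(-3 + 0) - 1*6/7 = 0*(-3) - 6/7 = 0 - 6/7 = -6/7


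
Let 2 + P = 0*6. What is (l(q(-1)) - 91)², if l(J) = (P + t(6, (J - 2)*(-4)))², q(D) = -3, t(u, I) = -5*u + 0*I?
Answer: 870489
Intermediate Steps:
t(u, I) = -5*u (t(u, I) = -5*u + 0 = -5*u)
P = -2 (P = -2 + 0*6 = -2 + 0 = -2)
l(J) = 1024 (l(J) = (-2 - 5*6)² = (-2 - 30)² = (-32)² = 1024)
(l(q(-1)) - 91)² = (1024 - 91)² = 933² = 870489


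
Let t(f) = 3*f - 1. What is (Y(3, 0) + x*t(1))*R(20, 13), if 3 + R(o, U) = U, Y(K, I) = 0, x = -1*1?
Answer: -20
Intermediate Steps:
x = -1
R(o, U) = -3 + U
t(f) = -1 + 3*f
(Y(3, 0) + x*t(1))*R(20, 13) = (0 - (-1 + 3*1))*(-3 + 13) = (0 - (-1 + 3))*10 = (0 - 1*2)*10 = (0 - 2)*10 = -2*10 = -20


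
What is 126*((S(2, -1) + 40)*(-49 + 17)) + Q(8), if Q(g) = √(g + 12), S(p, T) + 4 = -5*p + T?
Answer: -100800 + 2*√5 ≈ -1.0080e+5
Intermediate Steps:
S(p, T) = -4 + T - 5*p (S(p, T) = -4 + (-5*p + T) = -4 + (T - 5*p) = -4 + T - 5*p)
Q(g) = √(12 + g)
126*((S(2, -1) + 40)*(-49 + 17)) + Q(8) = 126*(((-4 - 1 - 5*2) + 40)*(-49 + 17)) + √(12 + 8) = 126*(((-4 - 1 - 10) + 40)*(-32)) + √20 = 126*((-15 + 40)*(-32)) + 2*√5 = 126*(25*(-32)) + 2*√5 = 126*(-800) + 2*√5 = -100800 + 2*√5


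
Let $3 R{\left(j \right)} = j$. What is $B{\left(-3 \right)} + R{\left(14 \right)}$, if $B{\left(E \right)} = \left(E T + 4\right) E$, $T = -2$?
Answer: $- \frac{76}{3} \approx -25.333$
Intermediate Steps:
$R{\left(j \right)} = \frac{j}{3}$
$B{\left(E \right)} = E \left(4 - 2 E\right)$ ($B{\left(E \right)} = \left(E \left(-2\right) + 4\right) E = \left(- 2 E + 4\right) E = \left(4 - 2 E\right) E = E \left(4 - 2 E\right)$)
$B{\left(-3 \right)} + R{\left(14 \right)} = 2 \left(-3\right) \left(2 - -3\right) + \frac{1}{3} \cdot 14 = 2 \left(-3\right) \left(2 + 3\right) + \frac{14}{3} = 2 \left(-3\right) 5 + \frac{14}{3} = -30 + \frac{14}{3} = - \frac{76}{3}$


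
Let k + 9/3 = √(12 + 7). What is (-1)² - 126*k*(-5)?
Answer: -1889 + 630*√19 ≈ 857.11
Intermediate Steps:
k = -3 + √19 (k = -3 + √(12 + 7) = -3 + √19 ≈ 1.3589)
(-1)² - 126*k*(-5) = (-1)² - 126*(-3 + √19)*(-5) = 1 - 126*(15 - 5*√19) = 1 + (-1890 + 630*√19) = -1889 + 630*√19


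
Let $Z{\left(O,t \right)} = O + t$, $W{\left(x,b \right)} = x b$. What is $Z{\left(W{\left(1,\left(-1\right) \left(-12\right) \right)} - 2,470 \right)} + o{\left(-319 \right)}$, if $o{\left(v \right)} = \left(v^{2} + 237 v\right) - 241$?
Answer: $26397$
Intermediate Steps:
$W{\left(x,b \right)} = b x$
$o{\left(v \right)} = -241 + v^{2} + 237 v$
$Z{\left(W{\left(1,\left(-1\right) \left(-12\right) \right)} - 2,470 \right)} + o{\left(-319 \right)} = \left(\left(\left(-1\right) \left(-12\right) 1 - 2\right) + 470\right) + \left(-241 + \left(-319\right)^{2} + 237 \left(-319\right)\right) = \left(\left(12 \cdot 1 - 2\right) + 470\right) - -25917 = \left(\left(12 - 2\right) + 470\right) + 25917 = \left(10 + 470\right) + 25917 = 480 + 25917 = 26397$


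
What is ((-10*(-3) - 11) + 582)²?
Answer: 361201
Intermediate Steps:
((-10*(-3) - 11) + 582)² = ((30 - 11) + 582)² = (19 + 582)² = 601² = 361201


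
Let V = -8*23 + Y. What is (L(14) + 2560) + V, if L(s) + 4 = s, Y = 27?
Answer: 2413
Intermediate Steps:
L(s) = -4 + s
V = -157 (V = -8*23 + 27 = -184 + 27 = -157)
(L(14) + 2560) + V = ((-4 + 14) + 2560) - 157 = (10 + 2560) - 157 = 2570 - 157 = 2413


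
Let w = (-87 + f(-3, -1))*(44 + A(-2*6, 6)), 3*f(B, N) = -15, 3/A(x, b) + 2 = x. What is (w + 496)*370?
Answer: -9148620/7 ≈ -1.3069e+6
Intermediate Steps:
A(x, b) = 3/(-2 + x)
f(B, N) = -5 (f(B, N) = (⅓)*(-15) = -5)
w = -28198/7 (w = (-87 - 5)*(44 + 3/(-2 - 2*6)) = -92*(44 + 3/(-2 - 12)) = -92*(44 + 3/(-14)) = -92*(44 + 3*(-1/14)) = -92*(44 - 3/14) = -92*613/14 = -28198/7 ≈ -4028.3)
(w + 496)*370 = (-28198/7 + 496)*370 = -24726/7*370 = -9148620/7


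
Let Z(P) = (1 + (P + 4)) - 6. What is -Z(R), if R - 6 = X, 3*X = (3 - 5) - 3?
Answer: -10/3 ≈ -3.3333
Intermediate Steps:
X = -5/3 (X = ((3 - 5) - 3)/3 = (-2 - 3)/3 = (⅓)*(-5) = -5/3 ≈ -1.6667)
R = 13/3 (R = 6 - 5/3 = 13/3 ≈ 4.3333)
Z(P) = -1 + P (Z(P) = (1 + (4 + P)) - 6 = (5 + P) - 6 = -1 + P)
-Z(R) = -(-1 + 13/3) = -1*10/3 = -10/3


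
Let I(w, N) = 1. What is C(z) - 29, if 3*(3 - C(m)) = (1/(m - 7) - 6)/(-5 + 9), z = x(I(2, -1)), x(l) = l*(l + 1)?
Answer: -1529/60 ≈ -25.483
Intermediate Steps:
x(l) = l*(1 + l)
z = 2 (z = 1*(1 + 1) = 1*2 = 2)
C(m) = 7/2 - 1/(12*(-7 + m)) (C(m) = 3 - (1/(m - 7) - 6)/(3*(-5 + 9)) = 3 - (1/(-7 + m) - 6)/(3*4) = 3 - (-6 + 1/(-7 + m))/(3*4) = 3 - (-3/2 + 1/(4*(-7 + m)))/3 = 3 + (½ - 1/(12*(-7 + m))) = 7/2 - 1/(12*(-7 + m)))
C(z) - 29 = (-295 + 42*2)/(12*(-7 + 2)) - 29 = (1/12)*(-295 + 84)/(-5) - 29 = (1/12)*(-⅕)*(-211) - 29 = 211/60 - 29 = -1529/60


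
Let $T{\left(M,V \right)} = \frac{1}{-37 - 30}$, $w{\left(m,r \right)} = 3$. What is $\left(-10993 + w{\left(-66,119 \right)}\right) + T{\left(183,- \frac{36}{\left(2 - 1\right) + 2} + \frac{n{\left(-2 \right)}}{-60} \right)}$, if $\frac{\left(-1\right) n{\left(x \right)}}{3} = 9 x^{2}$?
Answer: $- \frac{736331}{67} \approx -10990.0$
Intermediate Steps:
$n{\left(x \right)} = - 27 x^{2}$ ($n{\left(x \right)} = - 3 \cdot 9 x^{2} = - 27 x^{2}$)
$T{\left(M,V \right)} = - \frac{1}{67}$ ($T{\left(M,V \right)} = \frac{1}{-67} = - \frac{1}{67}$)
$\left(-10993 + w{\left(-66,119 \right)}\right) + T{\left(183,- \frac{36}{\left(2 - 1\right) + 2} + \frac{n{\left(-2 \right)}}{-60} \right)} = \left(-10993 + 3\right) - \frac{1}{67} = -10990 - \frac{1}{67} = - \frac{736331}{67}$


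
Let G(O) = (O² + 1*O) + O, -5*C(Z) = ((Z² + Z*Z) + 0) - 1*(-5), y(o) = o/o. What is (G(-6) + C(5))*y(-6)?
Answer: 13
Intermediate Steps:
y(o) = 1
C(Z) = -1 - 2*Z²/5 (C(Z) = -(((Z² + Z*Z) + 0) - 1*(-5))/5 = -(((Z² + Z²) + 0) + 5)/5 = -((2*Z² + 0) + 5)/5 = -(2*Z² + 5)/5 = -(5 + 2*Z²)/5 = -1 - 2*Z²/5)
G(O) = O² + 2*O (G(O) = (O² + O) + O = (O + O²) + O = O² + 2*O)
(G(-6) + C(5))*y(-6) = (-6*(2 - 6) + (-1 - ⅖*5²))*1 = (-6*(-4) + (-1 - ⅖*25))*1 = (24 + (-1 - 10))*1 = (24 - 11)*1 = 13*1 = 13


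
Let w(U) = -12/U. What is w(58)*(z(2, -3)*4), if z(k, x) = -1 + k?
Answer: -24/29 ≈ -0.82759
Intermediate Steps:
w(58)*(z(2, -3)*4) = (-12/58)*((-1 + 2)*4) = (-12*1/58)*(1*4) = -6/29*4 = -24/29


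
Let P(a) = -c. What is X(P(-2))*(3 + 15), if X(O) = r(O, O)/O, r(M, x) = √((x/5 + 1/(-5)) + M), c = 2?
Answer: -9*I*√65/5 ≈ -14.512*I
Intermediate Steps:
P(a) = -2 (P(a) = -1*2 = -2)
r(M, x) = √(-⅕ + M + x/5) (r(M, x) = √((x*(⅕) + 1*(-⅕)) + M) = √((x/5 - ⅕) + M) = √((-⅕ + x/5) + M) = √(-⅕ + M + x/5))
X(O) = √(-5 + 30*O)/(5*O) (X(O) = (√(-5 + 5*O + 25*O)/5)/O = (√(-5 + 30*O)/5)/O = √(-5 + 30*O)/(5*O))
X(P(-2))*(3 + 15) = ((⅕)*√(-5 + 30*(-2))/(-2))*(3 + 15) = ((⅕)*(-½)*√(-5 - 60))*18 = ((⅕)*(-½)*√(-65))*18 = ((⅕)*(-½)*(I*√65))*18 = -I*√65/10*18 = -9*I*√65/5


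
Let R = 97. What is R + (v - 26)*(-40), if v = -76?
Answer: 4177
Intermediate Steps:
R + (v - 26)*(-40) = 97 + (-76 - 26)*(-40) = 97 - 102*(-40) = 97 + 4080 = 4177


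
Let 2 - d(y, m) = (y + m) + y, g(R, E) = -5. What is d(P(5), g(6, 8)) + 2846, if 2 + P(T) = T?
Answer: 2847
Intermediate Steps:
P(T) = -2 + T
d(y, m) = 2 - m - 2*y (d(y, m) = 2 - ((y + m) + y) = 2 - ((m + y) + y) = 2 - (m + 2*y) = 2 + (-m - 2*y) = 2 - m - 2*y)
d(P(5), g(6, 8)) + 2846 = (2 - 1*(-5) - 2*(-2 + 5)) + 2846 = (2 + 5 - 2*3) + 2846 = (2 + 5 - 6) + 2846 = 1 + 2846 = 2847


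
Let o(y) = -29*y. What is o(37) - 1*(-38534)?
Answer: 37461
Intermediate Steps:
o(37) - 1*(-38534) = -29*37 - 1*(-38534) = -1073 + 38534 = 37461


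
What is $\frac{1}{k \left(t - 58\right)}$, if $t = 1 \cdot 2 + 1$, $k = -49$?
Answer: $\frac{1}{2695} \approx 0.00037106$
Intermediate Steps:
$t = 3$ ($t = 2 + 1 = 3$)
$\frac{1}{k \left(t - 58\right)} = \frac{1}{\left(-49\right) \left(3 - 58\right)} = \frac{1}{\left(-49\right) \left(-55\right)} = \frac{1}{2695}$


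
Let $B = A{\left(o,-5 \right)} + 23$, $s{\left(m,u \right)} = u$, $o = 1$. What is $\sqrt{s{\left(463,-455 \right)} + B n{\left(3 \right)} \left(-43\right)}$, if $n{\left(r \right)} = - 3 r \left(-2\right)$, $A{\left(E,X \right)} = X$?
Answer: $i \sqrt{14387} \approx 119.95 i$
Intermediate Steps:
$n{\left(r \right)} = 6 r$
$B = 18$ ($B = -5 + 23 = 18$)
$\sqrt{s{\left(463,-455 \right)} + B n{\left(3 \right)} \left(-43\right)} = \sqrt{-455 + 18 \cdot 6 \cdot 3 \left(-43\right)} = \sqrt{-455 + 18 \cdot 18 \left(-43\right)} = \sqrt{-455 + 324 \left(-43\right)} = \sqrt{-455 - 13932} = \sqrt{-14387} = i \sqrt{14387}$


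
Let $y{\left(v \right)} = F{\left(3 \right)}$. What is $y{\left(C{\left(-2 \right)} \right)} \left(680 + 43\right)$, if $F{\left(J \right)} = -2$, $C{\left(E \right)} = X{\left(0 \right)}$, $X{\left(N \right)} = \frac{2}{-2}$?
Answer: $-1446$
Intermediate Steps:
$X{\left(N \right)} = -1$ ($X{\left(N \right)} = 2 \left(- \frac{1}{2}\right) = -1$)
$C{\left(E \right)} = -1$
$y{\left(v \right)} = -2$
$y{\left(C{\left(-2 \right)} \right)} \left(680 + 43\right) = - 2 \left(680 + 43\right) = \left(-2\right) 723 = -1446$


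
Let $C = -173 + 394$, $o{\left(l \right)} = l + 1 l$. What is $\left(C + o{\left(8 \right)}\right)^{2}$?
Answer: $56169$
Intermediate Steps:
$o{\left(l \right)} = 2 l$ ($o{\left(l \right)} = l + l = 2 l$)
$C = 221$
$\left(C + o{\left(8 \right)}\right)^{2} = \left(221 + 2 \cdot 8\right)^{2} = \left(221 + 16\right)^{2} = 237^{2} = 56169$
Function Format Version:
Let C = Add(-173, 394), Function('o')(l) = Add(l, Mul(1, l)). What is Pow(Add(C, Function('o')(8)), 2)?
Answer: 56169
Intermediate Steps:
Function('o')(l) = Mul(2, l) (Function('o')(l) = Add(l, l) = Mul(2, l))
C = 221
Pow(Add(C, Function('o')(8)), 2) = Pow(Add(221, Mul(2, 8)), 2) = Pow(Add(221, 16), 2) = Pow(237, 2) = 56169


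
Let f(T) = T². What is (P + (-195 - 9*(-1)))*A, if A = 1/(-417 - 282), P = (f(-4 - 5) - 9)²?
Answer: -1666/233 ≈ -7.1502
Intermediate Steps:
P = 5184 (P = ((-4 - 5)² - 9)² = ((-9)² - 9)² = (81 - 9)² = 72² = 5184)
A = -1/699 (A = 1/(-699) = -1/699 ≈ -0.0014306)
(P + (-195 - 9*(-1)))*A = (5184 + (-195 - 9*(-1)))*(-1/699) = (5184 + (-195 + 9))*(-1/699) = (5184 - 186)*(-1/699) = 4998*(-1/699) = -1666/233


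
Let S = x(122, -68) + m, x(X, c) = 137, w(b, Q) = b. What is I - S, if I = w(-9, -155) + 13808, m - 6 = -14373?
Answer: 28029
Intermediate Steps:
m = -14367 (m = 6 - 14373 = -14367)
S = -14230 (S = 137 - 14367 = -14230)
I = 13799 (I = -9 + 13808 = 13799)
I - S = 13799 - 1*(-14230) = 13799 + 14230 = 28029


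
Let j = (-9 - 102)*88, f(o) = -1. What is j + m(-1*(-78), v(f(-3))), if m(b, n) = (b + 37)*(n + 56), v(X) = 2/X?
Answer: -3558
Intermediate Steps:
m(b, n) = (37 + b)*(56 + n)
j = -9768 (j = -111*88 = -9768)
j + m(-1*(-78), v(f(-3))) = -9768 + (2072 + 37*(2/(-1)) + 56*(-1*(-78)) + (-1*(-78))*(2/(-1))) = -9768 + (2072 + 37*(2*(-1)) + 56*78 + 78*(2*(-1))) = -9768 + (2072 + 37*(-2) + 4368 + 78*(-2)) = -9768 + (2072 - 74 + 4368 - 156) = -9768 + 6210 = -3558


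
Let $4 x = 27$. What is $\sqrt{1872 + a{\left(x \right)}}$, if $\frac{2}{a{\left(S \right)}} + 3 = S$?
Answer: $\frac{2 \sqrt{105330}}{15} \approx 43.273$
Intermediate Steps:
$x = \frac{27}{4}$ ($x = \frac{1}{4} \cdot 27 = \frac{27}{4} \approx 6.75$)
$a{\left(S \right)} = \frac{2}{-3 + S}$
$\sqrt{1872 + a{\left(x \right)}} = \sqrt{1872 + \frac{2}{-3 + \frac{27}{4}}} = \sqrt{1872 + \frac{2}{\frac{15}{4}}} = \sqrt{1872 + 2 \cdot \frac{4}{15}} = \sqrt{1872 + \frac{8}{15}} = \sqrt{\frac{28088}{15}} = \frac{2 \sqrt{105330}}{15}$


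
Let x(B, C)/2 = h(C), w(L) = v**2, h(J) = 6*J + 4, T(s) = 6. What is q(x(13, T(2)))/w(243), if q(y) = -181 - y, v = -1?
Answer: -261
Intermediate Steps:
h(J) = 4 + 6*J
w(L) = 1 (w(L) = (-1)**2 = 1)
x(B, C) = 8 + 12*C (x(B, C) = 2*(4 + 6*C) = 8 + 12*C)
q(x(13, T(2)))/w(243) = (-181 - (8 + 12*6))/1 = (-181 - (8 + 72))*1 = (-181 - 1*80)*1 = (-181 - 80)*1 = -261*1 = -261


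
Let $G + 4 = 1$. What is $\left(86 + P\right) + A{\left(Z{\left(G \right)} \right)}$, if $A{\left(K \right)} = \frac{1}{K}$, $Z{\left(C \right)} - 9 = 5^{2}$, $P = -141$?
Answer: $- \frac{1869}{34} \approx -54.971$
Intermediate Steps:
$G = -3$ ($G = -4 + 1 = -3$)
$Z{\left(C \right)} = 34$ ($Z{\left(C \right)} = 9 + 5^{2} = 9 + 25 = 34$)
$\left(86 + P\right) + A{\left(Z{\left(G \right)} \right)} = \left(86 - 141\right) + \frac{1}{34} = -55 + \frac{1}{34} = - \frac{1869}{34}$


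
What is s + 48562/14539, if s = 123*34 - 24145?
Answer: -290193495/14539 ≈ -19960.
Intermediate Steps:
s = -19963 (s = 4182 - 24145 = -19963)
s + 48562/14539 = -19963 + 48562/14539 = -290193495/14539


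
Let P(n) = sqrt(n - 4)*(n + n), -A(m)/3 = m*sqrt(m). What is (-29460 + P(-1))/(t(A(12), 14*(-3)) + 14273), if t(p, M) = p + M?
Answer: -(29460 + 2*I*sqrt(5))/(14231 - 72*sqrt(3)) ≈ -2.0884 - 0.00031703*I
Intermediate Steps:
A(m) = -3*m**(3/2) (A(m) = -3*m*sqrt(m) = -3*m**(3/2))
P(n) = 2*n*sqrt(-4 + n) (P(n) = sqrt(-4 + n)*(2*n) = 2*n*sqrt(-4 + n))
t(p, M) = M + p
(-29460 + P(-1))/(t(A(12), 14*(-3)) + 14273) = (-29460 + 2*(-1)*sqrt(-4 - 1))/((14*(-3) - 72*sqrt(3)) + 14273) = (-29460 + 2*(-1)*sqrt(-5))/((-42 - 72*sqrt(3)) + 14273) = (-29460 + 2*(-1)*(I*sqrt(5)))/((-42 - 72*sqrt(3)) + 14273) = (-29460 - 2*I*sqrt(5))/(14231 - 72*sqrt(3))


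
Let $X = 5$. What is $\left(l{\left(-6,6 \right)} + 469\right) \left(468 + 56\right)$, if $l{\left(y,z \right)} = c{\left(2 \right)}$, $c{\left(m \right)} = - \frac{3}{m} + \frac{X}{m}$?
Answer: $246280$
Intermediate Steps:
$c{\left(m \right)} = \frac{2}{m}$ ($c{\left(m \right)} = - \frac{3}{m} + \frac{5}{m} = \frac{2}{m}$)
$l{\left(y,z \right)} = 1$ ($l{\left(y,z \right)} = \frac{2}{2} = 2 \cdot \frac{1}{2} = 1$)
$\left(l{\left(-6,6 \right)} + 469\right) \left(468 + 56\right) = \left(1 + 469\right) \left(468 + 56\right) = 470 \cdot 524 = 246280$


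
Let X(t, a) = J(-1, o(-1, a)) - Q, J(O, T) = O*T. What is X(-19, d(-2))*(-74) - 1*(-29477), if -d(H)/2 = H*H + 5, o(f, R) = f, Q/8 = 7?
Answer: 33547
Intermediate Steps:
Q = 56 (Q = 8*7 = 56)
d(H) = -10 - 2*H² (d(H) = -2*(H*H + 5) = -2*(H² + 5) = -2*(5 + H²) = -10 - 2*H²)
X(t, a) = -55 (X(t, a) = -1*(-1) - 1*56 = 1 - 56 = -55)
X(-19, d(-2))*(-74) - 1*(-29477) = -55*(-74) - 1*(-29477) = 4070 + 29477 = 33547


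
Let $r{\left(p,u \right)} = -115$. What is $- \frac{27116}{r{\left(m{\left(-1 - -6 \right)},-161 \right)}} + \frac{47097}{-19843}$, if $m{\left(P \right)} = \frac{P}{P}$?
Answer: $\frac{532646633}{2281945} \approx 233.42$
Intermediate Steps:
$m{\left(P \right)} = 1$
$- \frac{27116}{r{\left(m{\left(-1 - -6 \right)},-161 \right)}} + \frac{47097}{-19843} = - \frac{27116}{-115} + \frac{47097}{-19843} = \left(-27116\right) \left(- \frac{1}{115}\right) + 47097 \left(- \frac{1}{19843}\right) = \frac{27116}{115} - \frac{47097}{19843} = \frac{532646633}{2281945}$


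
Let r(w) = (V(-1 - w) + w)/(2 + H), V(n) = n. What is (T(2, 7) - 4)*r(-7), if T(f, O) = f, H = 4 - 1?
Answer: ⅖ ≈ 0.40000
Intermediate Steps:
H = 3
r(w) = -⅕ (r(w) = ((-1 - w) + w)/(2 + 3) = -1/5 = -1*⅕ = -⅕)
(T(2, 7) - 4)*r(-7) = (2 - 4)*(-⅕) = -2*(-⅕) = ⅖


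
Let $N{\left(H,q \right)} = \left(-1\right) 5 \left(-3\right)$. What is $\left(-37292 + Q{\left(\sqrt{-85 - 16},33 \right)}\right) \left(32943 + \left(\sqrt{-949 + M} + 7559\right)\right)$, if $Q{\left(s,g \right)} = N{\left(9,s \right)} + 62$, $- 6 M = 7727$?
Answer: $-1507281930 - \frac{12405 i \sqrt{80526}}{2} \approx -1.5073 \cdot 10^{9} - 1.7601 \cdot 10^{6} i$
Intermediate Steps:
$M = - \frac{7727}{6}$ ($M = \left(- \frac{1}{6}\right) 7727 = - \frac{7727}{6} \approx -1287.8$)
$N{\left(H,q \right)} = 15$ ($N{\left(H,q \right)} = \left(-5\right) \left(-3\right) = 15$)
$Q{\left(s,g \right)} = 77$ ($Q{\left(s,g \right)} = 15 + 62 = 77$)
$\left(-37292 + Q{\left(\sqrt{-85 - 16},33 \right)}\right) \left(32943 + \left(\sqrt{-949 + M} + 7559\right)\right) = \left(-37292 + 77\right) \left(32943 + \left(\sqrt{-949 - \frac{7727}{6}} + 7559\right)\right) = - 37215 \left(32943 + \left(\sqrt{- \frac{13421}{6}} + 7559\right)\right) = - 37215 \left(32943 + \left(\frac{i \sqrt{80526}}{6} + 7559\right)\right) = - 37215 \left(32943 + \left(7559 + \frac{i \sqrt{80526}}{6}\right)\right) = - 37215 \left(40502 + \frac{i \sqrt{80526}}{6}\right) = -1507281930 - \frac{12405 i \sqrt{80526}}{2}$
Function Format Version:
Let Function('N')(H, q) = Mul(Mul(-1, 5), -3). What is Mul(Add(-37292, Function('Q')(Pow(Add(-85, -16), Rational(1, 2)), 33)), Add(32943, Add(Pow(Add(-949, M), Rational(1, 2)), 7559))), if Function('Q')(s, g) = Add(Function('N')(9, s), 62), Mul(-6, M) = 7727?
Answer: Add(-1507281930, Mul(Rational(-12405, 2), I, Pow(80526, Rational(1, 2)))) ≈ Add(-1.5073e+9, Mul(-1.7601e+6, I))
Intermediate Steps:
M = Rational(-7727, 6) (M = Mul(Rational(-1, 6), 7727) = Rational(-7727, 6) ≈ -1287.8)
Function('N')(H, q) = 15 (Function('N')(H, q) = Mul(-5, -3) = 15)
Function('Q')(s, g) = 77 (Function('Q')(s, g) = Add(15, 62) = 77)
Mul(Add(-37292, Function('Q')(Pow(Add(-85, -16), Rational(1, 2)), 33)), Add(32943, Add(Pow(Add(-949, M), Rational(1, 2)), 7559))) = Mul(Add(-37292, 77), Add(32943, Add(Pow(Add(-949, Rational(-7727, 6)), Rational(1, 2)), 7559))) = Mul(-37215, Add(32943, Add(Pow(Rational(-13421, 6), Rational(1, 2)), 7559))) = Mul(-37215, Add(32943, Add(Mul(Rational(1, 6), I, Pow(80526, Rational(1, 2))), 7559))) = Mul(-37215, Add(32943, Add(7559, Mul(Rational(1, 6), I, Pow(80526, Rational(1, 2)))))) = Mul(-37215, Add(40502, Mul(Rational(1, 6), I, Pow(80526, Rational(1, 2))))) = Add(-1507281930, Mul(Rational(-12405, 2), I, Pow(80526, Rational(1, 2))))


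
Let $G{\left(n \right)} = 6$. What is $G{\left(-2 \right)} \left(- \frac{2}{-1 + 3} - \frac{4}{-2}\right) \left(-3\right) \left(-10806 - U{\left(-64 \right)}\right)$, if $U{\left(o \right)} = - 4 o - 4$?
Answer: $199044$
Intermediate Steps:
$U{\left(o \right)} = -4 - 4 o$
$G{\left(-2 \right)} \left(- \frac{2}{-1 + 3} - \frac{4}{-2}\right) \left(-3\right) \left(-10806 - U{\left(-64 \right)}\right) = 6 \left(- \frac{2}{-1 + 3} - \frac{4}{-2}\right) \left(-3\right) \left(-10806 - \left(-4 - -256\right)\right) = 6 \left(- \frac{2}{2} - -2\right) \left(-3\right) \left(-10806 - \left(-4 + 256\right)\right) = 6 \left(\left(-2\right) \frac{1}{2} + 2\right) \left(-3\right) \left(-10806 - 252\right) = 6 \left(-1 + 2\right) \left(-3\right) \left(-10806 - 252\right) = 6 \cdot 1 \left(-3\right) \left(-11058\right) = 6 \left(-3\right) \left(-11058\right) = \left(-18\right) \left(-11058\right) = 199044$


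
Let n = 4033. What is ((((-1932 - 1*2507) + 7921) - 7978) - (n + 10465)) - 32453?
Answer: -51447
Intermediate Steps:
((((-1932 - 1*2507) + 7921) - 7978) - (n + 10465)) - 32453 = ((((-1932 - 1*2507) + 7921) - 7978) - (4033 + 10465)) - 32453 = ((((-1932 - 2507) + 7921) - 7978) - 1*14498) - 32453 = (((-4439 + 7921) - 7978) - 14498) - 32453 = ((3482 - 7978) - 14498) - 32453 = (-4496 - 14498) - 32453 = -18994 - 32453 = -51447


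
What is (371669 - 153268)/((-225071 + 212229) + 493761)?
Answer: 218401/480919 ≈ 0.45413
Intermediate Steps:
(371669 - 153268)/((-225071 + 212229) + 493761) = 218401/(-12842 + 493761) = 218401/480919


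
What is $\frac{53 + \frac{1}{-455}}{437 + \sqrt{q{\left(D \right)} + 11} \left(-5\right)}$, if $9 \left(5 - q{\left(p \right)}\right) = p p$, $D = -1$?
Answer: $\frac{47420181}{390195715} + \frac{36171 \sqrt{143}}{78039143} \approx 0.12707$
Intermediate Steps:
$q{\left(p \right)} = 5 - \frac{p^{2}}{9}$ ($q{\left(p \right)} = 5 - \frac{p p}{9} = 5 - \frac{p^{2}}{9}$)
$\frac{53 + \frac{1}{-455}}{437 + \sqrt{q{\left(D \right)} + 11} \left(-5\right)} = \frac{53 + \frac{1}{-455}}{437 + \sqrt{\left(5 - \frac{\left(-1\right)^{2}}{9}\right) + 11} \left(-5\right)} = \frac{53 - \frac{1}{455}}{437 + \sqrt{\left(5 - \frac{1}{9}\right) + 11} \left(-5\right)} = \frac{24114}{455 \left(437 + \sqrt{\left(5 - \frac{1}{9}\right) + 11} \left(-5\right)\right)} = \frac{24114}{455 \left(437 + \sqrt{\frac{44}{9} + 11} \left(-5\right)\right)} = \frac{24114}{455 \left(437 + \sqrt{\frac{143}{9}} \left(-5\right)\right)} = \frac{24114}{455 \left(437 + \frac{\sqrt{143}}{3} \left(-5\right)\right)} = \frac{24114}{455 \left(437 - \frac{5 \sqrt{143}}{3}\right)}$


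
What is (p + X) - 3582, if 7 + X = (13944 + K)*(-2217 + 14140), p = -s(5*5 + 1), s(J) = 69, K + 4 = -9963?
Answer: 47414113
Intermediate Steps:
K = -9967 (K = -4 - 9963 = -9967)
p = -69 (p = -1*69 = -69)
X = 47417764 (X = -7 + (13944 - 9967)*(-2217 + 14140) = -7 + 3977*11923 = -7 + 47417771 = 47417764)
(p + X) - 3582 = (-69 + 47417764) - 3582 = 47417695 - 3582 = 47414113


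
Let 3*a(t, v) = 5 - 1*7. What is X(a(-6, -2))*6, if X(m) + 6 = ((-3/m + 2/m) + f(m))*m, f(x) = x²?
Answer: -394/9 ≈ -43.778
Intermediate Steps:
a(t, v) = -⅔ (a(t, v) = (5 - 1*7)/3 = (5 - 7)/3 = (⅓)*(-2) = -⅔)
X(m) = -6 + m*(m² - 1/m) (X(m) = -6 + ((-3/m + 2/m) + m²)*m = -6 + (-1/m + m²)*m = -6 + (m² - 1/m)*m = -6 + m*(m² - 1/m))
X(a(-6, -2))*6 = (-7 + (-⅔)³)*6 = (-7 - 8/27)*6 = -197/27*6 = -394/9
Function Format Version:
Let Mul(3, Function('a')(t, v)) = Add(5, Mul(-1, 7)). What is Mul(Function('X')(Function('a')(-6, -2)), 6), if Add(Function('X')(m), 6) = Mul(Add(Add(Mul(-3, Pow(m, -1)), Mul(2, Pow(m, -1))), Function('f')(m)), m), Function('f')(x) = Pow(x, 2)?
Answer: Rational(-394, 9) ≈ -43.778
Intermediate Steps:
Function('a')(t, v) = Rational(-2, 3) (Function('a')(t, v) = Mul(Rational(1, 3), Add(5, Mul(-1, 7))) = Mul(Rational(1, 3), Add(5, -7)) = Mul(Rational(1, 3), -2) = Rational(-2, 3))
Function('X')(m) = Add(-6, Mul(m, Add(Pow(m, 2), Mul(-1, Pow(m, -1))))) (Function('X')(m) = Add(-6, Mul(Add(Add(Mul(-3, Pow(m, -1)), Mul(2, Pow(m, -1))), Pow(m, 2)), m)) = Add(-6, Mul(Add(Mul(-1, Pow(m, -1)), Pow(m, 2)), m)) = Add(-6, Mul(Add(Pow(m, 2), Mul(-1, Pow(m, -1))), m)) = Add(-6, Mul(m, Add(Pow(m, 2), Mul(-1, Pow(m, -1))))))
Mul(Function('X')(Function('a')(-6, -2)), 6) = Mul(Add(-7, Pow(Rational(-2, 3), 3)), 6) = Mul(Add(-7, Rational(-8, 27)), 6) = Mul(Rational(-197, 27), 6) = Rational(-394, 9)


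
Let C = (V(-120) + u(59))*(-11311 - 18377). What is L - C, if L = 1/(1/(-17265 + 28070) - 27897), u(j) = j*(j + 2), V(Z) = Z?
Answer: 31132761331595563/301427084 ≈ 1.0328e+8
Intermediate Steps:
u(j) = j*(2 + j)
C = -103284552 (C = (-120 + 59*(2 + 59))*(-11311 - 18377) = (-120 + 59*61)*(-29688) = (-120 + 3599)*(-29688) = 3479*(-29688) = -103284552)
L = -10805/301427084 (L = 1/(1/10805 - 27897) = 1/(-301427084/10805) = -10805/301427084 ≈ -3.5846e-5)
L - C = -10805/301427084 - 1*(-103284552) = -10805/301427084 + 103284552 = 31132761331595563/301427084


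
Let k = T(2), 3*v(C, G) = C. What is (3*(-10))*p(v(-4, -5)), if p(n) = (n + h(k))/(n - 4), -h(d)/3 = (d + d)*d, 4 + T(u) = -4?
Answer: -4335/2 ≈ -2167.5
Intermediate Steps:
T(u) = -8 (T(u) = -4 - 4 = -8)
v(C, G) = C/3
k = -8
h(d) = -6*d² (h(d) = -3*(d + d)*d = -3*2*d*d = -6*d²)
p(n) = (-384 + n)/(-4 + n) (p(n) = (n - 6*(-8)²)/(n - 4) = (n - 6*64)/(-4 + n) = (n - 384)/(-4 + n) = (-384 + n)/(-4 + n))
(3*(-10))*p(v(-4, -5)) = (3*(-10))*((-384 + (⅓)*(-4))/(-4 + (⅓)*(-4))) = -30*(-384 - 4/3)/(-4 - 4/3) = -30*(-1156)/((-16/3)*3) = -(-45)*(-1156)/(8*3) = -30*289/4 = -4335/2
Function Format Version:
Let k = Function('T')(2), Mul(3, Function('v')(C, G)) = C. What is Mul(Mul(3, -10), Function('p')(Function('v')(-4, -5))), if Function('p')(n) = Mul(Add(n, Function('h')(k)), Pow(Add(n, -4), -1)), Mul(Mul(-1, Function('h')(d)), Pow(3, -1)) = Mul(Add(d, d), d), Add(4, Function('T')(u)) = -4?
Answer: Rational(-4335, 2) ≈ -2167.5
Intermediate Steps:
Function('T')(u) = -8 (Function('T')(u) = Add(-4, -4) = -8)
Function('v')(C, G) = Mul(Rational(1, 3), C)
k = -8
Function('h')(d) = Mul(-6, Pow(d, 2)) (Function('h')(d) = Mul(-3, Mul(Add(d, d), d)) = Mul(-3, Mul(Mul(2, d), d)) = Mul(-3, Mul(2, Pow(d, 2))) = Mul(-6, Pow(d, 2)))
Function('p')(n) = Mul(Pow(Add(-4, n), -1), Add(-384, n)) (Function('p')(n) = Mul(Add(n, Mul(-6, Pow(-8, 2))), Pow(Add(n, -4), -1)) = Mul(Add(n, Mul(-6, 64)), Pow(Add(-4, n), -1)) = Mul(Add(n, -384), Pow(Add(-4, n), -1)) = Mul(Add(-384, n), Pow(Add(-4, n), -1)) = Mul(Pow(Add(-4, n), -1), Add(-384, n)))
Mul(Mul(3, -10), Function('p')(Function('v')(-4, -5))) = Mul(Mul(3, -10), Mul(Pow(Add(-4, Mul(Rational(1, 3), -4)), -1), Add(-384, Mul(Rational(1, 3), -4)))) = Mul(-30, Mul(Pow(Add(-4, Rational(-4, 3)), -1), Add(-384, Rational(-4, 3)))) = Mul(-30, Mul(Pow(Rational(-16, 3), -1), Rational(-1156, 3))) = Mul(-30, Mul(Rational(-3, 16), Rational(-1156, 3))) = Mul(-30, Rational(289, 4)) = Rational(-4335, 2)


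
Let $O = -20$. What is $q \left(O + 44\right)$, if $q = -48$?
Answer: $-1152$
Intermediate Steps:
$q \left(O + 44\right) = - 48 \left(-20 + 44\right) = \left(-48\right) 24 = -1152$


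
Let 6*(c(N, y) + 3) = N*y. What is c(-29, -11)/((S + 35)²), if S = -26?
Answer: 301/486 ≈ 0.61934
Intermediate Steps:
c(N, y) = -3 + N*y/6 (c(N, y) = -3 + (N*y)/6 = -3 + N*y/6)
c(-29, -11)/((S + 35)²) = (-3 + (⅙)*(-29)*(-11))/((-26 + 35)²) = (-3 + 319/6)/(9²) = (301/6)/81 = (301/6)*(1/81) = 301/486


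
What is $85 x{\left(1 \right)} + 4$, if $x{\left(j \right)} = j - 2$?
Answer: $-81$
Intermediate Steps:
$x{\left(j \right)} = -2 + j$
$85 x{\left(1 \right)} + 4 = 85 \left(-2 + 1\right) + 4 = 85 \left(-1\right) + 4 = -85 + 4 = -81$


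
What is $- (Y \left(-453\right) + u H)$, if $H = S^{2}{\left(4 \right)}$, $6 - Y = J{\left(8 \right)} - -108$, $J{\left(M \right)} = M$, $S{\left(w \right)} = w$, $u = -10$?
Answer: $-49670$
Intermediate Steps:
$Y = -110$ ($Y = 6 - \left(8 - -108\right) = 6 - \left(8 + 108\right) = 6 - 116 = -110$)
$H = 16$ ($H = 4^{2} = 16$)
$- (Y \left(-453\right) + u H) = - (\left(-110\right) \left(-453\right) - 160) = - (49830 - 160) = \left(-1\right) 49670 = -49670$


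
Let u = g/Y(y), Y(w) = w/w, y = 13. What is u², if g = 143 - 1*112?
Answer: 961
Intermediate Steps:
Y(w) = 1
g = 31 (g = 143 - 112 = 31)
u = 31 (u = 31/1 = 31*1 = 31)
u² = 31² = 961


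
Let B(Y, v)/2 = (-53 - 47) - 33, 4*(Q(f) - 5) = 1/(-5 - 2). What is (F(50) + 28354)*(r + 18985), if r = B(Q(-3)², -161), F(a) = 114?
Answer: 532892492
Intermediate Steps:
Q(f) = 139/28 (Q(f) = 5 + 1/(4*(-5 - 2)) = 5 + (¼)/(-7) = 5 + (¼)*(-⅐) = 5 - 1/28 = 139/28)
B(Y, v) = -266 (B(Y, v) = 2*((-53 - 47) - 33) = 2*(-100 - 33) = 2*(-133) = -266)
r = -266
(F(50) + 28354)*(r + 18985) = (114 + 28354)*(-266 + 18985) = 28468*18719 = 532892492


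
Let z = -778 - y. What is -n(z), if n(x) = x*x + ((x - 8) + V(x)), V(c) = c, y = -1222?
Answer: -198016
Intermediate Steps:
z = 444 (z = -778 - 1*(-1222) = -778 + 1222 = 444)
n(x) = -8 + x² + 2*x (n(x) = x*x + ((x - 8) + x) = x² + ((-8 + x) + x) = x² + (-8 + 2*x) = -8 + x² + 2*x)
-n(z) = -(-8 + 444² + 2*444) = -(-8 + 197136 + 888) = -1*198016 = -198016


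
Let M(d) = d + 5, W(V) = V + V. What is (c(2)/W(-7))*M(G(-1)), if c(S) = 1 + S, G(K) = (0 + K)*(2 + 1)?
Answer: -3/7 ≈ -0.42857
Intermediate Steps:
G(K) = 3*K (G(K) = K*3 = 3*K)
W(V) = 2*V
M(d) = 5 + d
(c(2)/W(-7))*M(G(-1)) = ((1 + 2)/((2*(-7))))*(5 + 3*(-1)) = (3/(-14))*(5 - 3) = -1/14*3*2 = -3/14*2 = -3/7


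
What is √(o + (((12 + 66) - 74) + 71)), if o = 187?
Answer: √262 ≈ 16.186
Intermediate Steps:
√(o + (((12 + 66) - 74) + 71)) = √(187 + (((12 + 66) - 74) + 71)) = √(187 + ((78 - 74) + 71)) = √(187 + (4 + 71)) = √(187 + 75) = √262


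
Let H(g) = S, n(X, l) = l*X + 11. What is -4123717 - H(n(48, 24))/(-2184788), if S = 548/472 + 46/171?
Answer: -181792629980116433/44084652264 ≈ -4.1237e+6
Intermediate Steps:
n(X, l) = 11 + X*l (n(X, l) = X*l + 11 = 11 + X*l)
S = 28855/20178 (S = 548*(1/472) + 46*(1/171) = 137/118 + 46/171 = 28855/20178 ≈ 1.4300)
H(g) = 28855/20178
-4123717 - H(n(48, 24))/(-2184788) = -4123717 - 28855/(20178*(-2184788)) = -4123717 - 28855*(-1)/(20178*2184788) = -4123717 - 1*(-28855/44084652264) = -4123717 + 28855/44084652264 = -181792629980116433/44084652264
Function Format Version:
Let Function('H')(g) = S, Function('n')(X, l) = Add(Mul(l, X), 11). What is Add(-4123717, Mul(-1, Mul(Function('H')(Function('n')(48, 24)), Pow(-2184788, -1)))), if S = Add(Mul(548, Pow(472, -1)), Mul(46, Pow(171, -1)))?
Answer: Rational(-181792629980116433, 44084652264) ≈ -4.1237e+6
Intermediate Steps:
Function('n')(X, l) = Add(11, Mul(X, l)) (Function('n')(X, l) = Add(Mul(X, l), 11) = Add(11, Mul(X, l)))
S = Rational(28855, 20178) (S = Add(Mul(548, Rational(1, 472)), Mul(46, Rational(1, 171))) = Add(Rational(137, 118), Rational(46, 171)) = Rational(28855, 20178) ≈ 1.4300)
Function('H')(g) = Rational(28855, 20178)
Add(-4123717, Mul(-1, Mul(Function('H')(Function('n')(48, 24)), Pow(-2184788, -1)))) = Add(-4123717, Mul(-1, Mul(Rational(28855, 20178), Pow(-2184788, -1)))) = Add(-4123717, Mul(-1, Mul(Rational(28855, 20178), Rational(-1, 2184788)))) = Add(-4123717, Mul(-1, Rational(-28855, 44084652264))) = Add(-4123717, Rational(28855, 44084652264)) = Rational(-181792629980116433, 44084652264)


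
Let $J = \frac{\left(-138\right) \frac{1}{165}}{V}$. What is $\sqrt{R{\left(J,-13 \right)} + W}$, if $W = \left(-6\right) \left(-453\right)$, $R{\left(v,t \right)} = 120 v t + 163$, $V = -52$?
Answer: $\frac{\sqrt{345565}}{11} \approx 53.441$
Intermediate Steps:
$J = \frac{23}{1430}$ ($J = \frac{\left(-138\right) \frac{1}{165}}{-52} = \left(-138\right) \frac{1}{165} \left(- \frac{1}{52}\right) = \left(- \frac{46}{55}\right) \left(- \frac{1}{52}\right) = \frac{23}{1430} \approx 0.016084$)
$R{\left(v,t \right)} = 163 + 120 t v$ ($R{\left(v,t \right)} = 120 t v + 163 = 163 + 120 t v$)
$W = 2718$
$\sqrt{R{\left(J,-13 \right)} + W} = \sqrt{\left(163 + 120 \left(-13\right) \frac{23}{1430}\right) + 2718} = \sqrt{\left(163 - \frac{276}{11}\right) + 2718} = \sqrt{\frac{1517}{11} + 2718} = \sqrt{\frac{31415}{11}} = \frac{\sqrt{345565}}{11}$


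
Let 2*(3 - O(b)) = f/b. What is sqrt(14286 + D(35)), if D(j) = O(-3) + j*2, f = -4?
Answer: 5*sqrt(5169)/3 ≈ 119.83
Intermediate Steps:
O(b) = 3 + 2/b (O(b) = 3 - (-2)/b = 3 + 2/b)
D(j) = 7/3 + 2*j (D(j) = (3 + 2/(-3)) + j*2 = (3 + 2*(-1/3)) + 2*j = (3 - 2/3) + 2*j = 7/3 + 2*j)
sqrt(14286 + D(35)) = sqrt(14286 + (7/3 + 2*35)) = sqrt(14286 + (7/3 + 70)) = sqrt(14286 + 217/3) = sqrt(43075/3) = 5*sqrt(5169)/3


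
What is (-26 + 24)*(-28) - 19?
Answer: 37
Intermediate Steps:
(-26 + 24)*(-28) - 19 = -2*(-28) - 19 = 56 - 19 = 37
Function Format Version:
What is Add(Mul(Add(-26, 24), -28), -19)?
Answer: 37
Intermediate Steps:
Add(Mul(Add(-26, 24), -28), -19) = Add(Mul(-2, -28), -19) = Add(56, -19) = 37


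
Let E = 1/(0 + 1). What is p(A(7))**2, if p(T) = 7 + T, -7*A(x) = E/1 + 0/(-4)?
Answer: 2304/49 ≈ 47.020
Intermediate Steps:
E = 1 (E = 1/1 = 1)
A(x) = -1/7 (A(x) = -(1/1 + 0/(-4))/7 = -(1*1 + 0*(-1/4))/7 = -(1 + 0)/7 = -1/7*1 = -1/7)
p(A(7))**2 = (7 - 1/7)**2 = (48/7)**2 = 2304/49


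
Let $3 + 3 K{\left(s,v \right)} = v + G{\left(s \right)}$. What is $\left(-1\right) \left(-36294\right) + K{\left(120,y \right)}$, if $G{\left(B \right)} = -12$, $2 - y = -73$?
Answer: $36314$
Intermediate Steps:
$y = 75$ ($y = 2 - -73 = 2 + 73 = 75$)
$K{\left(s,v \right)} = -5 + \frac{v}{3}$ ($K{\left(s,v \right)} = -1 + \frac{v - 12}{3} = -1 + \frac{-12 + v}{3} = -1 + \left(-4 + \frac{v}{3}\right) = -5 + \frac{v}{3}$)
$\left(-1\right) \left(-36294\right) + K{\left(120,y \right)} = \left(-1\right) \left(-36294\right) + \left(-5 + \frac{1}{3} \cdot 75\right) = 36294 + \left(-5 + 25\right) = 36294 + 20 = 36314$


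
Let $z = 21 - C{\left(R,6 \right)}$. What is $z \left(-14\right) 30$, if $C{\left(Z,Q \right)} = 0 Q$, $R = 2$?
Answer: $-8820$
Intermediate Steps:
$C{\left(Z,Q \right)} = 0$
$z = 21$ ($z = 21 - 0 = 21 + 0 = 21$)
$z \left(-14\right) 30 = 21 \left(-14\right) 30 = \left(-294\right) 30 = -8820$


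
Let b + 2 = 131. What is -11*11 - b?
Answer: -250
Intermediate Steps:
b = 129 (b = -2 + 131 = 129)
-11*11 - b = -11*11 - 1*129 = -121 - 129 = -250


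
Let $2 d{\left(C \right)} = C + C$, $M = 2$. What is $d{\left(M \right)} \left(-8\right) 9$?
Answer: $-144$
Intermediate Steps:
$d{\left(C \right)} = C$ ($d{\left(C \right)} = \frac{C + C}{2} = \frac{2 C}{2} = C$)
$d{\left(M \right)} \left(-8\right) 9 = 2 \left(-8\right) 9 = \left(-16\right) 9 = -144$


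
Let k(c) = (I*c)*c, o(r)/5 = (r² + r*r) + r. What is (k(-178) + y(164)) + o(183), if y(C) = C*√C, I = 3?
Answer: 430857 + 328*√41 ≈ 4.3296e+5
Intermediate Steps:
o(r) = 5*r + 10*r² (o(r) = 5*((r² + r*r) + r) = 5*((r² + r²) + r) = 5*(2*r² + r) = 5*(r + 2*r²) = 5*r + 10*r²)
k(c) = 3*c² (k(c) = (3*c)*c = 3*c²)
y(C) = C^(3/2)
(k(-178) + y(164)) + o(183) = (3*(-178)² + 164^(3/2)) + 5*183*(1 + 2*183) = (3*31684 + 328*√41) + 5*183*(1 + 366) = (95052 + 328*√41) + 5*183*367 = (95052 + 328*√41) + 335805 = 430857 + 328*√41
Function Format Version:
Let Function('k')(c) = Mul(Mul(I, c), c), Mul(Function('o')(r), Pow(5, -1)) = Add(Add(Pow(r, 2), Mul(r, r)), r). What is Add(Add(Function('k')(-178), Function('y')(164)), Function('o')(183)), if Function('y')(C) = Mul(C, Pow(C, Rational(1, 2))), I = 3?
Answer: Add(430857, Mul(328, Pow(41, Rational(1, 2)))) ≈ 4.3296e+5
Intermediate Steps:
Function('o')(r) = Add(Mul(5, r), Mul(10, Pow(r, 2))) (Function('o')(r) = Mul(5, Add(Add(Pow(r, 2), Mul(r, r)), r)) = Mul(5, Add(Add(Pow(r, 2), Pow(r, 2)), r)) = Mul(5, Add(Mul(2, Pow(r, 2)), r)) = Mul(5, Add(r, Mul(2, Pow(r, 2)))) = Add(Mul(5, r), Mul(10, Pow(r, 2))))
Function('k')(c) = Mul(3, Pow(c, 2)) (Function('k')(c) = Mul(Mul(3, c), c) = Mul(3, Pow(c, 2)))
Function('y')(C) = Pow(C, Rational(3, 2))
Add(Add(Function('k')(-178), Function('y')(164)), Function('o')(183)) = Add(Add(Mul(3, Pow(-178, 2)), Pow(164, Rational(3, 2))), Mul(5, 183, Add(1, Mul(2, 183)))) = Add(Add(Mul(3, 31684), Mul(328, Pow(41, Rational(1, 2)))), Mul(5, 183, Add(1, 366))) = Add(Add(95052, Mul(328, Pow(41, Rational(1, 2)))), Mul(5, 183, 367)) = Add(Add(95052, Mul(328, Pow(41, Rational(1, 2)))), 335805) = Add(430857, Mul(328, Pow(41, Rational(1, 2))))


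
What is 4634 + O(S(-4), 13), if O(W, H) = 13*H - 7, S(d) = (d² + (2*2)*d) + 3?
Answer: 4796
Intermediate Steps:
S(d) = 3 + d² + 4*d (S(d) = (d² + 4*d) + 3 = 3 + d² + 4*d)
O(W, H) = -7 + 13*H
4634 + O(S(-4), 13) = 4634 + (-7 + 13*13) = 4634 + (-7 + 169) = 4634 + 162 = 4796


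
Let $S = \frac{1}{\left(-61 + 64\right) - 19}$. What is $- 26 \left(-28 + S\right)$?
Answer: $\frac{5837}{8} \approx 729.63$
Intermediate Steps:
$S = - \frac{1}{16}$ ($S = \frac{1}{3 - 19} = \frac{1}{-16} = - \frac{1}{16} \approx -0.0625$)
$- 26 \left(-28 + S\right) = - 26 \left(-28 - \frac{1}{16}\right) = \left(-26\right) \left(- \frac{449}{16}\right) = \frac{5837}{8}$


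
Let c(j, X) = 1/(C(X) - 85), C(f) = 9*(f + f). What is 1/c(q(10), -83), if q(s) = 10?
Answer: -1579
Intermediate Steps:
C(f) = 18*f (C(f) = 9*(2*f) = 18*f)
c(j, X) = 1/(-85 + 18*X) (c(j, X) = 1/(18*X - 85) = 1/(-85 + 18*X))
1/c(q(10), -83) = 1/(1/(-85 + 18*(-83))) = 1/(1/(-85 - 1494)) = 1/(1/(-1579)) = 1/(-1/1579) = -1579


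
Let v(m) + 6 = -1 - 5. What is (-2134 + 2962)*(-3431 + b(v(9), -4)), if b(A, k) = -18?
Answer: -2855772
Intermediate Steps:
v(m) = -12 (v(m) = -6 + (-1 - 5) = -6 - 6 = -12)
(-2134 + 2962)*(-3431 + b(v(9), -4)) = (-2134 + 2962)*(-3431 - 18) = 828*(-3449) = -2855772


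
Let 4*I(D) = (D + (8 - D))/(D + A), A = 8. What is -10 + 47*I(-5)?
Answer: 64/3 ≈ 21.333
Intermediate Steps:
I(D) = 2/(8 + D) (I(D) = ((D + (8 - D))/(D + 8))/4 = (8/(8 + D))/4 = 2/(8 + D))
-10 + 47*I(-5) = -10 + 47*(2/(8 - 5)) = -10 + 47*(2/3) = -10 + 47*(2*(⅓)) = -10 + 47*(⅔) = -10 + 94/3 = 64/3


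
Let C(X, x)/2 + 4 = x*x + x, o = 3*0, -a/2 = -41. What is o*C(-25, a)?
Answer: 0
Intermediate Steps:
a = 82 (a = -2*(-41) = 82)
o = 0
C(X, x) = -8 + 2*x + 2*x**2 (C(X, x) = -8 + 2*(x*x + x) = -8 + 2*(x**2 + x) = -8 + 2*(x + x**2) = -8 + (2*x + 2*x**2) = -8 + 2*x + 2*x**2)
o*C(-25, a) = 0*(-8 + 2*82 + 2*82**2) = 0*(-8 + 164 + 2*6724) = 0*(-8 + 164 + 13448) = 0*13604 = 0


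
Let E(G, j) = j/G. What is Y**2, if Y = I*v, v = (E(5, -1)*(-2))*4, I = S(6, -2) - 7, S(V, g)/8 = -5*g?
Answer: 341056/25 ≈ 13642.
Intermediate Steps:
S(V, g) = -40*g (S(V, g) = 8*(-5*g) = -40*g)
I = 73 (I = -40*(-2) - 7 = 80 - 7 = 73)
v = 8/5 (v = (-1/5*(-2))*4 = (-1*1/5*(-2))*4 = -1/5*(-2)*4 = (2/5)*4 = 8/5 ≈ 1.6000)
Y = 584/5 (Y = 73*(8/5) = 584/5 ≈ 116.80)
Y**2 = (584/5)**2 = 341056/25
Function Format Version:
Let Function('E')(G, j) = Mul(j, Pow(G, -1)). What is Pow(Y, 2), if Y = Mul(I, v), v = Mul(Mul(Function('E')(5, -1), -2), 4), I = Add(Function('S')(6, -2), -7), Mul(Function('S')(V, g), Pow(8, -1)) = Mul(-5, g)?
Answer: Rational(341056, 25) ≈ 13642.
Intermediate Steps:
Function('S')(V, g) = Mul(-40, g) (Function('S')(V, g) = Mul(8, Mul(-5, g)) = Mul(-40, g))
I = 73 (I = Add(Mul(-40, -2), -7) = Add(80, -7) = 73)
v = Rational(8, 5) (v = Mul(Mul(Mul(-1, Pow(5, -1)), -2), 4) = Mul(Mul(Mul(-1, Rational(1, 5)), -2), 4) = Mul(Mul(Rational(-1, 5), -2), 4) = Mul(Rational(2, 5), 4) = Rational(8, 5) ≈ 1.6000)
Y = Rational(584, 5) (Y = Mul(73, Rational(8, 5)) = Rational(584, 5) ≈ 116.80)
Pow(Y, 2) = Pow(Rational(584, 5), 2) = Rational(341056, 25)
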